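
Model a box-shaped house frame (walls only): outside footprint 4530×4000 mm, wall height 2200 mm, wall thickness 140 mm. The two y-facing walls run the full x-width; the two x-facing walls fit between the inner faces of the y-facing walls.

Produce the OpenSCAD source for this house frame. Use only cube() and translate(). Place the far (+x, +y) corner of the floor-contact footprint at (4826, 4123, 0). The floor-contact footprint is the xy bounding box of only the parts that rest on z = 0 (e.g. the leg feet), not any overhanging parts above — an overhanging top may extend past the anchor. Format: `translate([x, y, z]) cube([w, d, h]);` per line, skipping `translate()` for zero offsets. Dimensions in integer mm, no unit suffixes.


translate([296, 123, 0]) cube([4530, 140, 2200]);
translate([296, 3983, 0]) cube([4530, 140, 2200]);
translate([296, 263, 0]) cube([140, 3720, 2200]);
translate([4686, 263, 0]) cube([140, 3720, 2200]);


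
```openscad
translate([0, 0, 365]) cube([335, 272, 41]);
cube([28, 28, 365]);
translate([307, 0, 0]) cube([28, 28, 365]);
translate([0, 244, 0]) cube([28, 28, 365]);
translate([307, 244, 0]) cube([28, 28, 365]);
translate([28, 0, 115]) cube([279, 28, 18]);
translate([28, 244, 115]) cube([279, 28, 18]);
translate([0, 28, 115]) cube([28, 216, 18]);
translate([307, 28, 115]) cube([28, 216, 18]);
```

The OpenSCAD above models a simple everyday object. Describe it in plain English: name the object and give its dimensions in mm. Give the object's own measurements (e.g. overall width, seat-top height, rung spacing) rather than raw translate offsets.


A simple wooden stool: a rectangular seat 335 mm (x) by 272 mm (y), 41 mm thick, top face at z = 406 mm, on four square legs, each 28×28 mm in cross-section. The legs rest on z = 0, each flush with a corner of the seat. Four stretchers, 28 mm wide and 18 mm tall, connect adjacent legs with their undersides at z = 115 mm, each running between the inner faces of the legs it joins and aligned with the legs' outer faces on the other axis.


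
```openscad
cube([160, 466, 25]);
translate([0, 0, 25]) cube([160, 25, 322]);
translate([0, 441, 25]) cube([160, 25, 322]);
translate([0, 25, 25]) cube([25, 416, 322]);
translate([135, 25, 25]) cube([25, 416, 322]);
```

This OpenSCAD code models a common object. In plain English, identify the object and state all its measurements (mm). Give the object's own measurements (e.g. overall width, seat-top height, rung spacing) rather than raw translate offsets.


An open-topped rectangular box: outside dimensions 160×466×347 mm, with a uniform wall and base thickness of 25 mm. The base is a full 160×466 slab on the floor; four walls sit on top of the base. The front and back walls (the −y and +y sides) span the full width; the two side walls fit between them.


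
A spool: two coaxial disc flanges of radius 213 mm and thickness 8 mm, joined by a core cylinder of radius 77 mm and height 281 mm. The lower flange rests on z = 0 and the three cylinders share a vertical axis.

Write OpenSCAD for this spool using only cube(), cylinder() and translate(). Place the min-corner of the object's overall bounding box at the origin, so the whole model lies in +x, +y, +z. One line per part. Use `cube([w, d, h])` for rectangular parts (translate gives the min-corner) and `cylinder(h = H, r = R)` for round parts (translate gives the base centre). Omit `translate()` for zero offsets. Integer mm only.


translate([213, 213, 0]) cylinder(h = 8, r = 213);
translate([213, 213, 8]) cylinder(h = 281, r = 77);
translate([213, 213, 289]) cylinder(h = 8, r = 213);


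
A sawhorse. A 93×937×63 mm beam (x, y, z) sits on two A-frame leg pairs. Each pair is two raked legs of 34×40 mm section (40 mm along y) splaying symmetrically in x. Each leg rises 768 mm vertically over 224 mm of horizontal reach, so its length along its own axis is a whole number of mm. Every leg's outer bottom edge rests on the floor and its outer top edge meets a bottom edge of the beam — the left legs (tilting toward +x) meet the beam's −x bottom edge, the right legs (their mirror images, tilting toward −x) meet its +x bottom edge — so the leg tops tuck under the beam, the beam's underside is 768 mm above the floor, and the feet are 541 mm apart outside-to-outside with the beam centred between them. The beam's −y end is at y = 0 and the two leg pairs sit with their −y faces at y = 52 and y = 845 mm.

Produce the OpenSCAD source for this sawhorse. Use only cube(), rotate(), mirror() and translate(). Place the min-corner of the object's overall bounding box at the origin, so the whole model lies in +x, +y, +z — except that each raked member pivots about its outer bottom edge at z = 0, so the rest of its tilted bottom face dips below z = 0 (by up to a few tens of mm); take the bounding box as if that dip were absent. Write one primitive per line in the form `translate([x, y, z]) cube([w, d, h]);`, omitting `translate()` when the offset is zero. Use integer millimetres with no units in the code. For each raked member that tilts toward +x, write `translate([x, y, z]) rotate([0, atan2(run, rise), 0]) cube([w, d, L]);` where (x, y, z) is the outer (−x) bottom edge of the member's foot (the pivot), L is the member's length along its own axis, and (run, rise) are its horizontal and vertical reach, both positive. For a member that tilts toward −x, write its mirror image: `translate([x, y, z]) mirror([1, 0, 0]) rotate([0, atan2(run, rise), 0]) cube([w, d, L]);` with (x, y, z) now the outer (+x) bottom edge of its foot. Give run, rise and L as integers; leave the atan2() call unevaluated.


translate([224, 0, 768]) cube([93, 937, 63]);
translate([0, 52, 0]) rotate([0, atan2(224, 768), 0]) cube([34, 40, 800]);
translate([541, 52, 0]) mirror([1, 0, 0]) rotate([0, atan2(224, 768), 0]) cube([34, 40, 800]);
translate([0, 845, 0]) rotate([0, atan2(224, 768), 0]) cube([34, 40, 800]);
translate([541, 845, 0]) mirror([1, 0, 0]) rotate([0, atan2(224, 768), 0]) cube([34, 40, 800]);


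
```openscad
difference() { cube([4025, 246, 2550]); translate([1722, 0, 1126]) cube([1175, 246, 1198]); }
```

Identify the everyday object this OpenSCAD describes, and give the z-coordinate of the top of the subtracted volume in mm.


A wall with a window opening. The window head height is 2324 mm.

A wall with a rectangular opening subtracted — a window. Sill at z = 1126, opening 1198 mm tall, so the head is at 1126 + 1198 = 2324 mm.


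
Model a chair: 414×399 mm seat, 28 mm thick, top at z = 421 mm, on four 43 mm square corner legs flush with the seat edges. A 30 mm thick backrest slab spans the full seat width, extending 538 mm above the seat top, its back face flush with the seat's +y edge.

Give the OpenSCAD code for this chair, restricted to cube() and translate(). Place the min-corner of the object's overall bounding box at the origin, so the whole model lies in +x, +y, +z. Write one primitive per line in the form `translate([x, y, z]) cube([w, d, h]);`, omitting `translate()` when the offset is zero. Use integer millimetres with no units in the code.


translate([0, 0, 393]) cube([414, 399, 28]);
cube([43, 43, 393]);
translate([371, 0, 0]) cube([43, 43, 393]);
translate([0, 356, 0]) cube([43, 43, 393]);
translate([371, 356, 0]) cube([43, 43, 393]);
translate([0, 369, 421]) cube([414, 30, 538]);


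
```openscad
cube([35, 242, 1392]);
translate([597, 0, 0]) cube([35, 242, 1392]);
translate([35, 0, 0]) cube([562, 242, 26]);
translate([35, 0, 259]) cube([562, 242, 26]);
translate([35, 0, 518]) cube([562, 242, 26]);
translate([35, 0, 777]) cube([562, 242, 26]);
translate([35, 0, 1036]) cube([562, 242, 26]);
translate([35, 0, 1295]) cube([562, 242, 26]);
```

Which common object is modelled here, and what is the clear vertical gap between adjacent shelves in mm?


A bookshelf. The clear shelf gap is 233 mm.

Two tall side panels with 6 horizontal boards between them — a bookshelf. The first two shelf undersides are at z = 0 and z = 259; with shelf thickness 26, the clear gap is 259 − 0 − 26 = 233 mm.


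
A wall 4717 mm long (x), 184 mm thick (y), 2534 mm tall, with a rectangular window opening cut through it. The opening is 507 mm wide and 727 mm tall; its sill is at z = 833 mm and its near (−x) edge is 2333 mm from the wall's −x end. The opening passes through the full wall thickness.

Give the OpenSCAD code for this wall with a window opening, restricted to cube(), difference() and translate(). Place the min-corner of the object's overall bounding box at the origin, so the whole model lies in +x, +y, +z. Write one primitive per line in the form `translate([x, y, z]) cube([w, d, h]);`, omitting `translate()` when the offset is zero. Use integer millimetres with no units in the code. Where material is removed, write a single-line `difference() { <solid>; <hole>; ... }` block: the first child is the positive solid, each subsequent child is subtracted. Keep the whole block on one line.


difference() { cube([4717, 184, 2534]); translate([2333, 0, 833]) cube([507, 184, 727]); }


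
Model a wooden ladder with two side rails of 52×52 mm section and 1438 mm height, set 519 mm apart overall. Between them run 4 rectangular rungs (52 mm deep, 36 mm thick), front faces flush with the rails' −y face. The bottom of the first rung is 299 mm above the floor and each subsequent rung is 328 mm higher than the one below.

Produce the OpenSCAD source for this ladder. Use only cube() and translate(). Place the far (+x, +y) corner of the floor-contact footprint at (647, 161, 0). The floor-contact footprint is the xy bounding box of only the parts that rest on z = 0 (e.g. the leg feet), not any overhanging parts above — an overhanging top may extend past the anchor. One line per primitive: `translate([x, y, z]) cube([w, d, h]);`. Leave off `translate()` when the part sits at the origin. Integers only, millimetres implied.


translate([128, 109, 0]) cube([52, 52, 1438]);
translate([595, 109, 0]) cube([52, 52, 1438]);
translate([180, 109, 299]) cube([415, 52, 36]);
translate([180, 109, 627]) cube([415, 52, 36]);
translate([180, 109, 955]) cube([415, 52, 36]);
translate([180, 109, 1283]) cube([415, 52, 36]);


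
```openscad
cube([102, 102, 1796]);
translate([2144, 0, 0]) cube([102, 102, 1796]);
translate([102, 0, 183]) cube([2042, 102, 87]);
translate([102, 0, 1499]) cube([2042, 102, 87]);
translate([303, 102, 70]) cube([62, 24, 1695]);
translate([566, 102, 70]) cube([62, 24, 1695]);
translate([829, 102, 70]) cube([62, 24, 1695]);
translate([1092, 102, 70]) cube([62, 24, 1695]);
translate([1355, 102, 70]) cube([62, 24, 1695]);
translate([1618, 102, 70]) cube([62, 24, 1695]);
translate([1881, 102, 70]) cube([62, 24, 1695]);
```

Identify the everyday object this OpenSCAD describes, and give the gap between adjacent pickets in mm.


A fence section. The picket gap is 201 mm.

Two posts, two rails, 7 pickets — a fence section. Span 2042 mm holds 7 pickets of 62 mm with 8 equal gaps: ⌊(2042 − 7·62) / 8⌋ = 201 mm.


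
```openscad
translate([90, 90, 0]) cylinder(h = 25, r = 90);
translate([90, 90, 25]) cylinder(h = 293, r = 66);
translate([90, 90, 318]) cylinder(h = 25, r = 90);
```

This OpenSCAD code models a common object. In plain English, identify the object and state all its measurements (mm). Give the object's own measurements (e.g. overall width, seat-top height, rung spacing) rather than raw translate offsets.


A spool: two coaxial disc flanges of radius 90 mm and thickness 25 mm, joined by a core cylinder of radius 66 mm and height 293 mm. The lower flange rests on z = 0 and the three cylinders share a vertical axis.


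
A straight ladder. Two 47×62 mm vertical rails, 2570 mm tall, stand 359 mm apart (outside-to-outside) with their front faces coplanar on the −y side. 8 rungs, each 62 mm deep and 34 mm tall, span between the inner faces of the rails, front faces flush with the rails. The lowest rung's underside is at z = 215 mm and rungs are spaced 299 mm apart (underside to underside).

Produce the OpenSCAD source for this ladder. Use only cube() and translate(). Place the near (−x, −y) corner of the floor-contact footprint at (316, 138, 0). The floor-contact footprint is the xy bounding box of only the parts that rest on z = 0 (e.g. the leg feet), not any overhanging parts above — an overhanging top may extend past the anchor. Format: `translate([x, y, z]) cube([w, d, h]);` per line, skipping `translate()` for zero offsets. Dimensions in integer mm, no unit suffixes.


translate([316, 138, 0]) cube([47, 62, 2570]);
translate([628, 138, 0]) cube([47, 62, 2570]);
translate([363, 138, 215]) cube([265, 62, 34]);
translate([363, 138, 514]) cube([265, 62, 34]);
translate([363, 138, 813]) cube([265, 62, 34]);
translate([363, 138, 1112]) cube([265, 62, 34]);
translate([363, 138, 1411]) cube([265, 62, 34]);
translate([363, 138, 1710]) cube([265, 62, 34]);
translate([363, 138, 2009]) cube([265, 62, 34]);
translate([363, 138, 2308]) cube([265, 62, 34]);


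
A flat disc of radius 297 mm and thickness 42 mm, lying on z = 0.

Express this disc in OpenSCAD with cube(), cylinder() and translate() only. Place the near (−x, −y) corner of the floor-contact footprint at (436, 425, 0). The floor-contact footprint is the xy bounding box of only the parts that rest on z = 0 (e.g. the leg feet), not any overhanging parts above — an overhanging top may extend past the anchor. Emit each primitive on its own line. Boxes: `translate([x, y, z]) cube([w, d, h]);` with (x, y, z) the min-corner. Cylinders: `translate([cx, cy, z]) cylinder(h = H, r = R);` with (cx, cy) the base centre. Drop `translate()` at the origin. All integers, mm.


translate([733, 722, 0]) cylinder(h = 42, r = 297);


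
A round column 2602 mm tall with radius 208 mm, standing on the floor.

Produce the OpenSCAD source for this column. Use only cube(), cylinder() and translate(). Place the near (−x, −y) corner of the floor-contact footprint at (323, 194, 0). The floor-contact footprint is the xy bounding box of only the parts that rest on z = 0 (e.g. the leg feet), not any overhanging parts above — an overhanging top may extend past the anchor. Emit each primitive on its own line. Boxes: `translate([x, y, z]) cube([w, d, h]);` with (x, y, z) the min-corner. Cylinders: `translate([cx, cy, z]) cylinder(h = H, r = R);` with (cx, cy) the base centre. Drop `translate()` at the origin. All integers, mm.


translate([531, 402, 0]) cylinder(h = 2602, r = 208);


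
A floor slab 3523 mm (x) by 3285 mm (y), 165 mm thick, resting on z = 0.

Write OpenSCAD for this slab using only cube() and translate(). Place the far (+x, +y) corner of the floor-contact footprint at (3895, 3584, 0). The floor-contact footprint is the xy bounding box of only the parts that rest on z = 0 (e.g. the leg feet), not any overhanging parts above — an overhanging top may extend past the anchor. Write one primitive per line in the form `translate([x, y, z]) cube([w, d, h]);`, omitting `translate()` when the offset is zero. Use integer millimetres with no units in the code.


translate([372, 299, 0]) cube([3523, 3285, 165]);


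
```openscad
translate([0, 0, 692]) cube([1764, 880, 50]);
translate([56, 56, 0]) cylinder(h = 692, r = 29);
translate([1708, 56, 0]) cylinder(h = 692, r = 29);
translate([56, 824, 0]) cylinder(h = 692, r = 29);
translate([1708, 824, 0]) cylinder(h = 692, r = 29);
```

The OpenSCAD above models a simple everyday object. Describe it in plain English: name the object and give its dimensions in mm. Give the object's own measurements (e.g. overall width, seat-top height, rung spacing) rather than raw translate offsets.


A rectangular dining table. The top is 1764×880×50 mm with its upper surface at z = 742 mm. It stands on four round legs of 58 mm diameter, each leg's bounding box inset 27 mm from the nearest pair of top edges, running from the floor to the underside of the top.


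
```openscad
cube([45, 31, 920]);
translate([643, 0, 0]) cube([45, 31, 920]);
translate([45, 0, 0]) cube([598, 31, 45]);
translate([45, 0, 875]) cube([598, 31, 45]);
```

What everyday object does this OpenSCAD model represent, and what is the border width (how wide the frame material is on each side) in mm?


A picture frame. The border width is 45 mm.

Four thin pieces enclosing a rectangular opening — a picture frame. The two full-height stiles are 920 mm tall; the top rail sits at z = 875 and is 45 mm tall, so the border above the opening is 920 − 875 = 45 mm, matching the stile x-width.


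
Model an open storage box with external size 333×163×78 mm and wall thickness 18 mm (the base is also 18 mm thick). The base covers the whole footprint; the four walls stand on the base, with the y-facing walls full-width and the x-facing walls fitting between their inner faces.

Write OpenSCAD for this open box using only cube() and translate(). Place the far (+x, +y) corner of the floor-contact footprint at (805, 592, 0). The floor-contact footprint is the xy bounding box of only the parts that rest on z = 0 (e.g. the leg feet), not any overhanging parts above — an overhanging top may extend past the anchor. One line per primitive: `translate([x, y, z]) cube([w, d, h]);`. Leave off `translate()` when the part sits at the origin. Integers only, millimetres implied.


translate([472, 429, 0]) cube([333, 163, 18]);
translate([472, 429, 18]) cube([333, 18, 60]);
translate([472, 574, 18]) cube([333, 18, 60]);
translate([472, 447, 18]) cube([18, 127, 60]);
translate([787, 447, 18]) cube([18, 127, 60]);


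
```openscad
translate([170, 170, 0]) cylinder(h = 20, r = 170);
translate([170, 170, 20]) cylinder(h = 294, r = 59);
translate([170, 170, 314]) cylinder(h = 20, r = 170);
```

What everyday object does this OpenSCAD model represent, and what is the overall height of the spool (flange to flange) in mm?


A spool. The overall height is 334 mm.

Three coaxial cylinders, large–small–large — a spool. Two 20 mm flanges and a 294 mm core give 20 + 294 + 20 = 334 mm.


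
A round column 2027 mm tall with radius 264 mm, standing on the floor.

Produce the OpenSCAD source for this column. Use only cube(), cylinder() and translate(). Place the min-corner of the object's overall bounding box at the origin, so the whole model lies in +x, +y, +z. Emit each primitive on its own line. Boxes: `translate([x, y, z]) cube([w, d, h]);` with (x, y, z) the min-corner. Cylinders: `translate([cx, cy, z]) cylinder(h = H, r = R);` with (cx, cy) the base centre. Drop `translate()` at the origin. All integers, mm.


translate([264, 264, 0]) cylinder(h = 2027, r = 264);


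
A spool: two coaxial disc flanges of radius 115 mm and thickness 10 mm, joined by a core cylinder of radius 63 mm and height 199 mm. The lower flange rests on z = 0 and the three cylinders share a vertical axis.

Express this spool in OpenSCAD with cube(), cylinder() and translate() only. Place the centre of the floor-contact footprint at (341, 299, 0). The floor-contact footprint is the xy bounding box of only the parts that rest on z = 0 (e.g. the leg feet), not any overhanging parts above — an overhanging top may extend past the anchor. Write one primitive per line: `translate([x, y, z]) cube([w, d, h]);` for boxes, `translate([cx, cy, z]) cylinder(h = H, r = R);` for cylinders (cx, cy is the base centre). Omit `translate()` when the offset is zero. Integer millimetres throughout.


translate([341, 299, 0]) cylinder(h = 10, r = 115);
translate([341, 299, 10]) cylinder(h = 199, r = 63);
translate([341, 299, 209]) cylinder(h = 10, r = 115);


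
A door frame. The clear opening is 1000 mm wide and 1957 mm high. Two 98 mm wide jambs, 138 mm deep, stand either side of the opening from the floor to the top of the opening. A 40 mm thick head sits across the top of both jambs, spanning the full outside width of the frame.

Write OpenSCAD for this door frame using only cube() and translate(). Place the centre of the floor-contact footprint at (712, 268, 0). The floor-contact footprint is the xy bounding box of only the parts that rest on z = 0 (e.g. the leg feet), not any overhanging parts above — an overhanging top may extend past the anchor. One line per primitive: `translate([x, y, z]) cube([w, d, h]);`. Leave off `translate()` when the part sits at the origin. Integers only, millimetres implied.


translate([114, 199, 0]) cube([98, 138, 1957]);
translate([1212, 199, 0]) cube([98, 138, 1957]);
translate([114, 199, 1957]) cube([1196, 138, 40]);


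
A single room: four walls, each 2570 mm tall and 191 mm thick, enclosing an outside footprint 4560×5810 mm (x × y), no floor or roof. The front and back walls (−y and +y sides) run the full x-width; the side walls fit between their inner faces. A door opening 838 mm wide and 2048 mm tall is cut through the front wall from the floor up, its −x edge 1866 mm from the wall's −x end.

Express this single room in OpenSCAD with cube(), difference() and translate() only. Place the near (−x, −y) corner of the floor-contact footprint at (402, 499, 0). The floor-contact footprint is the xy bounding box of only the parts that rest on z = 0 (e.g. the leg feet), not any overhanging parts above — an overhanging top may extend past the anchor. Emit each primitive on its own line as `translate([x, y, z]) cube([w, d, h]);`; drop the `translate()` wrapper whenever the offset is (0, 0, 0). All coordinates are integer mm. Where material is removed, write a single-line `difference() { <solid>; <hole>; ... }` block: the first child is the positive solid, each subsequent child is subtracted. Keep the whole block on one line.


difference() { translate([402, 499, 0]) cube([4560, 191, 2570]); translate([2268, 499, 0]) cube([838, 191, 2048]); }
translate([402, 6118, 0]) cube([4560, 191, 2570]);
translate([402, 690, 0]) cube([191, 5428, 2570]);
translate([4771, 690, 0]) cube([191, 5428, 2570]);


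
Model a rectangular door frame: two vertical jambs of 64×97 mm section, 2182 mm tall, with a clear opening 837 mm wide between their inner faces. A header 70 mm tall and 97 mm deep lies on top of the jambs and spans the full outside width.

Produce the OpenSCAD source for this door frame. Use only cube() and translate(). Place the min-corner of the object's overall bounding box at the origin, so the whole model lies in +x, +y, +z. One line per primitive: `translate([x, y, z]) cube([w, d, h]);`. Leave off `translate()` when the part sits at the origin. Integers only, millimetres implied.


cube([64, 97, 2182]);
translate([901, 0, 0]) cube([64, 97, 2182]);
translate([0, 0, 2182]) cube([965, 97, 70]);


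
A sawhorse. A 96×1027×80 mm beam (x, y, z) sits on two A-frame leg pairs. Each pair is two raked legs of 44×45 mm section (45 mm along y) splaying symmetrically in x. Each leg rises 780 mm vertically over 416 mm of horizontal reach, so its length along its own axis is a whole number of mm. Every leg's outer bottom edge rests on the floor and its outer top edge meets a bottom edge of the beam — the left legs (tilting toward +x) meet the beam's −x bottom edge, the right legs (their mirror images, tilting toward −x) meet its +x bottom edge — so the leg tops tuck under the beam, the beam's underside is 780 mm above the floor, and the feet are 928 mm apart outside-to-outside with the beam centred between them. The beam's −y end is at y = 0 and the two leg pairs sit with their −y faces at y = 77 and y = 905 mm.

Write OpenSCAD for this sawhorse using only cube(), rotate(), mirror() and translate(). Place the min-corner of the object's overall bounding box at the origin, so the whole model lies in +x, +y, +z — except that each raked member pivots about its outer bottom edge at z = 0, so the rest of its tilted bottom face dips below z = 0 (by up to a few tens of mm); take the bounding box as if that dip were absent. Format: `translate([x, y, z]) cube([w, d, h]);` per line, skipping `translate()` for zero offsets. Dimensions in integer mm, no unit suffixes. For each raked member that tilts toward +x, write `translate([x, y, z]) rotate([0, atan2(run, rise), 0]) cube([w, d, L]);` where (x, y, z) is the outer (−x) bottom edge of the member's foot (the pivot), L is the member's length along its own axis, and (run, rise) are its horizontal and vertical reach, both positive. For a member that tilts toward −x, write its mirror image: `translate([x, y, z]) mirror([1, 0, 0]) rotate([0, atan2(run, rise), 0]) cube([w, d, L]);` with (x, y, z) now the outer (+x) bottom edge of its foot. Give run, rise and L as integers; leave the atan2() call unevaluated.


translate([416, 0, 780]) cube([96, 1027, 80]);
translate([0, 77, 0]) rotate([0, atan2(416, 780), 0]) cube([44, 45, 884]);
translate([928, 77, 0]) mirror([1, 0, 0]) rotate([0, atan2(416, 780), 0]) cube([44, 45, 884]);
translate([0, 905, 0]) rotate([0, atan2(416, 780), 0]) cube([44, 45, 884]);
translate([928, 905, 0]) mirror([1, 0, 0]) rotate([0, atan2(416, 780), 0]) cube([44, 45, 884]);


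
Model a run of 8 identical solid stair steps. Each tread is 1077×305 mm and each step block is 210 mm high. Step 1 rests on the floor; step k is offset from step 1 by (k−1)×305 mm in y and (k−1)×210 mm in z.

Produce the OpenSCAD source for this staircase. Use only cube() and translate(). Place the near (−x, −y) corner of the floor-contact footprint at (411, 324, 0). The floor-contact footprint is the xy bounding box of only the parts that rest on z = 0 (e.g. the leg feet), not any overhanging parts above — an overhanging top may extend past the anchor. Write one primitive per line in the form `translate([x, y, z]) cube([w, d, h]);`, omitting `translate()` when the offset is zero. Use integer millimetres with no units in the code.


translate([411, 324, 0]) cube([1077, 305, 210]);
translate([411, 629, 210]) cube([1077, 305, 210]);
translate([411, 934, 420]) cube([1077, 305, 210]);
translate([411, 1239, 630]) cube([1077, 305, 210]);
translate([411, 1544, 840]) cube([1077, 305, 210]);
translate([411, 1849, 1050]) cube([1077, 305, 210]);
translate([411, 2154, 1260]) cube([1077, 305, 210]);
translate([411, 2459, 1470]) cube([1077, 305, 210]);


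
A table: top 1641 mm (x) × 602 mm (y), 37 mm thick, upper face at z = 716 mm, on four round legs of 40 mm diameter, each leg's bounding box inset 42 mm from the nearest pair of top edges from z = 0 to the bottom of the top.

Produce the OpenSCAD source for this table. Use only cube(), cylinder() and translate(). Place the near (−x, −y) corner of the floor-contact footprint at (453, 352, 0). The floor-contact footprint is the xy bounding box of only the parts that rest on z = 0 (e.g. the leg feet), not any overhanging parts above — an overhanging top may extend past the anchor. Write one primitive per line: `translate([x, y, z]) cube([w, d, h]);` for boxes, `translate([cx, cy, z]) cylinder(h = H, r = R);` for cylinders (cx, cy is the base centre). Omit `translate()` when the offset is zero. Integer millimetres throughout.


translate([411, 310, 679]) cube([1641, 602, 37]);
translate([473, 372, 0]) cylinder(h = 679, r = 20);
translate([1990, 372, 0]) cylinder(h = 679, r = 20);
translate([473, 850, 0]) cylinder(h = 679, r = 20);
translate([1990, 850, 0]) cylinder(h = 679, r = 20);


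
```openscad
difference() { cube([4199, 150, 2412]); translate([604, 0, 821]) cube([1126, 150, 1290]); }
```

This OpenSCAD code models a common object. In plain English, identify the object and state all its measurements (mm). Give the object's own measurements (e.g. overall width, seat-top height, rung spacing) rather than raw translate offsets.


A wall 4199 mm long (x), 150 mm thick (y), 2412 mm tall, with a rectangular window opening cut through it. The opening is 1126 mm wide and 1290 mm tall; its sill is at z = 821 mm and its near (−x) edge is 604 mm from the wall's −x end. The opening passes through the full wall thickness.


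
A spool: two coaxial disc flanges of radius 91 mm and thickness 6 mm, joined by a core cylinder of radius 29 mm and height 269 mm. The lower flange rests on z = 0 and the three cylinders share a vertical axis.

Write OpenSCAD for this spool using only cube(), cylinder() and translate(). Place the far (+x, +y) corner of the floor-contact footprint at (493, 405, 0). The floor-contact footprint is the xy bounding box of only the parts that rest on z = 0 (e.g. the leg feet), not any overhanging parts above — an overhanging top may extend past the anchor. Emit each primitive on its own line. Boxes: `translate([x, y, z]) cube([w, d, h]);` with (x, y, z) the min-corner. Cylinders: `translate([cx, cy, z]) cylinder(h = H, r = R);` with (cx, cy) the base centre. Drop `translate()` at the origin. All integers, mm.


translate([402, 314, 0]) cylinder(h = 6, r = 91);
translate([402, 314, 6]) cylinder(h = 269, r = 29);
translate([402, 314, 275]) cylinder(h = 6, r = 91);


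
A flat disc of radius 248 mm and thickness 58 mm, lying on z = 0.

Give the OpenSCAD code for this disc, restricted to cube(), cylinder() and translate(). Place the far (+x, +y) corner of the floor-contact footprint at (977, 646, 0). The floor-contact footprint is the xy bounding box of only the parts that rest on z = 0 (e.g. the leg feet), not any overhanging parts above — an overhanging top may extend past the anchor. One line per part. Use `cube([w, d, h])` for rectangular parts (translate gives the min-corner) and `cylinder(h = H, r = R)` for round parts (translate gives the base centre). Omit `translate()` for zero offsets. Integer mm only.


translate([729, 398, 0]) cylinder(h = 58, r = 248);


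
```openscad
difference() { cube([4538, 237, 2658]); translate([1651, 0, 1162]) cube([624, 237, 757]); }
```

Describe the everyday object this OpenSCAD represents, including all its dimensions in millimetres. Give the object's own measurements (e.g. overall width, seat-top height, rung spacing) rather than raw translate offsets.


A wall 4538 mm long (x), 237 mm thick (y), 2658 mm tall, with a rectangular window opening cut through it. The opening is 624 mm wide and 757 mm tall; its sill is at z = 1162 mm and its near (−x) edge is 1651 mm from the wall's −x end. The opening passes through the full wall thickness.


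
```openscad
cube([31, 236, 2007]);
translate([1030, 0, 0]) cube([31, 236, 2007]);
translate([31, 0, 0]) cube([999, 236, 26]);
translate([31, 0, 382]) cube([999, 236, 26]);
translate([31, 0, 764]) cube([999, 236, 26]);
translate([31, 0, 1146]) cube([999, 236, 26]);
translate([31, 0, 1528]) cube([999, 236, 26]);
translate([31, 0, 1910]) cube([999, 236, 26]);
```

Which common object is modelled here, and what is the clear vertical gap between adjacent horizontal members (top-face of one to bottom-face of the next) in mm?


A bookshelf. The clear shelf gap is 356 mm.

Two tall side panels with 6 horizontal boards between them — a bookshelf. The first two shelf undersides are at z = 0 and z = 382; with shelf thickness 26, the clear gap is 382 − 0 − 26 = 356 mm.


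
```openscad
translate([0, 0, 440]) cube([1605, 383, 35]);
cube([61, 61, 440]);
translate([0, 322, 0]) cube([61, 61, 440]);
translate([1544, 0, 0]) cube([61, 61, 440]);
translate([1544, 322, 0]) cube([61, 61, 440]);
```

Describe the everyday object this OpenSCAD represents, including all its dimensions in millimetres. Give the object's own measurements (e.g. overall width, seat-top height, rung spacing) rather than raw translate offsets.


A long wooden bench with a 1605 mm (x) × 383 mm (y) seat, 35 mm thick, its top surface 475 mm above the floor. Four 61 mm square legs at the seat corners, flush with the edges, run from z = 0 to the seat underside.


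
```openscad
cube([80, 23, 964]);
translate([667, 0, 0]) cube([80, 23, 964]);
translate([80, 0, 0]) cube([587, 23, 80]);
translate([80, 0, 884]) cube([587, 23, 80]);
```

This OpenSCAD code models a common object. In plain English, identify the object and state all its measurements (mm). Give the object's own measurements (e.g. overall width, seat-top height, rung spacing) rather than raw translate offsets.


A rectangular picture frame lying in the x–z plane (depth along y). The opening is 587 mm wide (x) by 804 mm tall (z), surrounded by a border 80 mm wide on all four sides. The frame is 23 mm deep and is made of two full-height vertical stiles with two horizontal rails fitted between them.


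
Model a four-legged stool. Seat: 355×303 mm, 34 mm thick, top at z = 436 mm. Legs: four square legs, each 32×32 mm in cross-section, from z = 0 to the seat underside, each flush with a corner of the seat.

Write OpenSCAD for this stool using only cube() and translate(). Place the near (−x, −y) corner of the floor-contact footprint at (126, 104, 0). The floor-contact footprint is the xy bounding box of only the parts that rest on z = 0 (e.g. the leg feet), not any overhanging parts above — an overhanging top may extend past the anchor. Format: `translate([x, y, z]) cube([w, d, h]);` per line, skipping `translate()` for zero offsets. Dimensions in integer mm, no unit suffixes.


// leg_h = 436 - 34 = 402
translate([126, 104, 402]) cube([355, 303, 34]);
translate([126, 104, 0]) cube([32, 32, 402]);
translate([449, 104, 0]) cube([32, 32, 402]);
translate([126, 375, 0]) cube([32, 32, 402]);
translate([449, 375, 0]) cube([32, 32, 402]);


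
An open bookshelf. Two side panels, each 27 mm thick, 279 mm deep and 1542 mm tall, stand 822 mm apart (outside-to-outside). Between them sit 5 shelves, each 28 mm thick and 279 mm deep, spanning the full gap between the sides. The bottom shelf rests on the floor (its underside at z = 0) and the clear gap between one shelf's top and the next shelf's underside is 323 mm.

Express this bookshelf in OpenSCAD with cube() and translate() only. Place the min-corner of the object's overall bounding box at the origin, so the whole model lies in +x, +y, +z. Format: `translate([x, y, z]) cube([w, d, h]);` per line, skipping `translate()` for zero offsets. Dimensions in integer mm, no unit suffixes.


cube([27, 279, 1542]);
translate([795, 0, 0]) cube([27, 279, 1542]);
translate([27, 0, 0]) cube([768, 279, 28]);
translate([27, 0, 351]) cube([768, 279, 28]);
translate([27, 0, 702]) cube([768, 279, 28]);
translate([27, 0, 1053]) cube([768, 279, 28]);
translate([27, 0, 1404]) cube([768, 279, 28]);


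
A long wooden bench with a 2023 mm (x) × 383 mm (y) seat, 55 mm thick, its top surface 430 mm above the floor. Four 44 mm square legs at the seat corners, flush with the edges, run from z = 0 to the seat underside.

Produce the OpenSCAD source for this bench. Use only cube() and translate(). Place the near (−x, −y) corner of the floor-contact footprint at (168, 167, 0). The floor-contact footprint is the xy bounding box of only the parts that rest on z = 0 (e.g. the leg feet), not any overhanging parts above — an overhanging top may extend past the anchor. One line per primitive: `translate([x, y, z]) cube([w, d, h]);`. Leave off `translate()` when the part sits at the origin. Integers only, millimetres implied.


translate([168, 167, 375]) cube([2023, 383, 55]);
translate([168, 167, 0]) cube([44, 44, 375]);
translate([168, 506, 0]) cube([44, 44, 375]);
translate([2147, 167, 0]) cube([44, 44, 375]);
translate([2147, 506, 0]) cube([44, 44, 375]);


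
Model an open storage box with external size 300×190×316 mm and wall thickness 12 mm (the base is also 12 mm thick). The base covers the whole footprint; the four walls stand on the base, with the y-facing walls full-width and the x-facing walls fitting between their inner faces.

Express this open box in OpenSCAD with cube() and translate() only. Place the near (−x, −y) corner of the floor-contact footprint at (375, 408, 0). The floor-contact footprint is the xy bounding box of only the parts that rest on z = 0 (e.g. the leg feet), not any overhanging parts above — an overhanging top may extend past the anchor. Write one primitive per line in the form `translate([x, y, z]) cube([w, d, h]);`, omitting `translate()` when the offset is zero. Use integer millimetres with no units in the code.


translate([375, 408, 0]) cube([300, 190, 12]);
translate([375, 408, 12]) cube([300, 12, 304]);
translate([375, 586, 12]) cube([300, 12, 304]);
translate([375, 420, 12]) cube([12, 166, 304]);
translate([663, 420, 12]) cube([12, 166, 304]);


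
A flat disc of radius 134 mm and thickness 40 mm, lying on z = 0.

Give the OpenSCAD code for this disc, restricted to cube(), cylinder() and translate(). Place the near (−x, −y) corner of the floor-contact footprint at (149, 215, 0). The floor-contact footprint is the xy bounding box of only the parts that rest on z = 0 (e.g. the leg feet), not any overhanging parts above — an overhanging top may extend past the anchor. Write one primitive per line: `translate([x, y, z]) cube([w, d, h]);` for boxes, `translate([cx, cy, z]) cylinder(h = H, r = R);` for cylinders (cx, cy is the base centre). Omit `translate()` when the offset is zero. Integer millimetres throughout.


translate([283, 349, 0]) cylinder(h = 40, r = 134);


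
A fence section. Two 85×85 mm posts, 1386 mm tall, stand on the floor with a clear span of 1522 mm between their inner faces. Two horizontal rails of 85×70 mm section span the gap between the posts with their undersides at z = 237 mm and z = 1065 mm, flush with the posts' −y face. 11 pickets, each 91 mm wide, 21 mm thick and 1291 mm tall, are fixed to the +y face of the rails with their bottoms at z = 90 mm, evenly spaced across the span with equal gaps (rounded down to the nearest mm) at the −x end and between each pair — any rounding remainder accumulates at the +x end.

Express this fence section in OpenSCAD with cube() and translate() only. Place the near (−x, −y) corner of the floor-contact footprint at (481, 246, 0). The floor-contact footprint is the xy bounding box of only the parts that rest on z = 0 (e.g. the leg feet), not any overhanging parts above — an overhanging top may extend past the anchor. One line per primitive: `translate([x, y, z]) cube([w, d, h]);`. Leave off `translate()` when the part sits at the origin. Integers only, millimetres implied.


translate([481, 246, 0]) cube([85, 85, 1386]);
translate([2088, 246, 0]) cube([85, 85, 1386]);
translate([566, 246, 237]) cube([1522, 85, 70]);
translate([566, 246, 1065]) cube([1522, 85, 70]);
translate([609, 331, 90]) cube([91, 21, 1291]);
translate([743, 331, 90]) cube([91, 21, 1291]);
translate([877, 331, 90]) cube([91, 21, 1291]);
translate([1011, 331, 90]) cube([91, 21, 1291]);
translate([1145, 331, 90]) cube([91, 21, 1291]);
translate([1279, 331, 90]) cube([91, 21, 1291]);
translate([1413, 331, 90]) cube([91, 21, 1291]);
translate([1547, 331, 90]) cube([91, 21, 1291]);
translate([1681, 331, 90]) cube([91, 21, 1291]);
translate([1815, 331, 90]) cube([91, 21, 1291]);
translate([1949, 331, 90]) cube([91, 21, 1291]);


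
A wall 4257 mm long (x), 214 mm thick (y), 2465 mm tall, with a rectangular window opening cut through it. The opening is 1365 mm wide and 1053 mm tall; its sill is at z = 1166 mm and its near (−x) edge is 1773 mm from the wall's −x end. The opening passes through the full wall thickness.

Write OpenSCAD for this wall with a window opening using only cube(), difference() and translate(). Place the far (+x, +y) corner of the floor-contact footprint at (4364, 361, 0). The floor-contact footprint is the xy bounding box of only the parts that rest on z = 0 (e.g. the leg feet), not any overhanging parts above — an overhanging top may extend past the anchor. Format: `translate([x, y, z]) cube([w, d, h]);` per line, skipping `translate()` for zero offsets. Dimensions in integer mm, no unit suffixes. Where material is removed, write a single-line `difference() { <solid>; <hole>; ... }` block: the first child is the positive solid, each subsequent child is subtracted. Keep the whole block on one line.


difference() { translate([107, 147, 0]) cube([4257, 214, 2465]); translate([1880, 147, 1166]) cube([1365, 214, 1053]); }


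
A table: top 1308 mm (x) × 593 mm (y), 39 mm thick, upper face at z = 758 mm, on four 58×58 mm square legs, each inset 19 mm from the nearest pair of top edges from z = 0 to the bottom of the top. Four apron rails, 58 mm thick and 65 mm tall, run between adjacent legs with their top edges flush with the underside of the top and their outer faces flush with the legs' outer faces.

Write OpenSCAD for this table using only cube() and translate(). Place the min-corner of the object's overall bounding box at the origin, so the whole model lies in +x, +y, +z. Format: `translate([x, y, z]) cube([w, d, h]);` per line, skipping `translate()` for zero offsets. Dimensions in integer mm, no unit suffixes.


translate([0, 0, 719]) cube([1308, 593, 39]);
translate([19, 19, 0]) cube([58, 58, 719]);
translate([1231, 19, 0]) cube([58, 58, 719]);
translate([19, 516, 0]) cube([58, 58, 719]);
translate([1231, 516, 0]) cube([58, 58, 719]);
translate([77, 19, 654]) cube([1154, 58, 65]);
translate([77, 516, 654]) cube([1154, 58, 65]);
translate([19, 77, 654]) cube([58, 439, 65]);
translate([1231, 77, 654]) cube([58, 439, 65]);
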